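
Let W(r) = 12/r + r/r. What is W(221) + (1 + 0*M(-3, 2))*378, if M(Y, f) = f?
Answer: 83771/221 ≈ 379.05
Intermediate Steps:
W(r) = 1 + 12/r (W(r) = 12/r + 1 = 1 + 12/r)
W(221) + (1 + 0*M(-3, 2))*378 = (12 + 221)/221 + (1 + 0*2)*378 = (1/221)*233 + (1 + 0)*378 = 233/221 + 1*378 = 233/221 + 378 = 83771/221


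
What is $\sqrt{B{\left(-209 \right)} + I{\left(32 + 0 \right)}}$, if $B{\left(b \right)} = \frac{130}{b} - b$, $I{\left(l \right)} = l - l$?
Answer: $\frac{3 \sqrt{1011351}}{209} \approx 14.435$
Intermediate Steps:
$I{\left(l \right)} = 0$
$B{\left(b \right)} = - b + \frac{130}{b}$
$\sqrt{B{\left(-209 \right)} + I{\left(32 + 0 \right)}} = \sqrt{\left(\left(-1\right) \left(-209\right) + \frac{130}{-209}\right) + 0} = \sqrt{\left(209 + 130 \left(- \frac{1}{209}\right)\right) + 0} = \sqrt{\left(209 - \frac{130}{209}\right) + 0} = \sqrt{\frac{43551}{209} + 0} = \sqrt{\frac{43551}{209}} = \frac{3 \sqrt{1011351}}{209}$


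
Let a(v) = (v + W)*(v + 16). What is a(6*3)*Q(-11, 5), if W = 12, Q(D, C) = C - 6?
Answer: -1020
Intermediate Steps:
Q(D, C) = -6 + C
a(v) = (12 + v)*(16 + v) (a(v) = (v + 12)*(v + 16) = (12 + v)*(16 + v))
a(6*3)*Q(-11, 5) = (192 + (6*3)² + 28*(6*3))*(-6 + 5) = (192 + 18² + 28*18)*(-1) = (192 + 324 + 504)*(-1) = 1020*(-1) = -1020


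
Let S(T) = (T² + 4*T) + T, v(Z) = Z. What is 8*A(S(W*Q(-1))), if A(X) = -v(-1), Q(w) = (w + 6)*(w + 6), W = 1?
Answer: 8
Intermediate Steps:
Q(w) = (6 + w)² (Q(w) = (6 + w)*(6 + w) = (6 + w)²)
S(T) = T² + 5*T
A(X) = 1 (A(X) = -1*(-1) = 1)
8*A(S(W*Q(-1))) = 8*1 = 8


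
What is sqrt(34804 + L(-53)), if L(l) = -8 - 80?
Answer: 2*sqrt(8679) ≈ 186.32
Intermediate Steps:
L(l) = -88
sqrt(34804 + L(-53)) = sqrt(34804 - 88) = sqrt(34716) = 2*sqrt(8679)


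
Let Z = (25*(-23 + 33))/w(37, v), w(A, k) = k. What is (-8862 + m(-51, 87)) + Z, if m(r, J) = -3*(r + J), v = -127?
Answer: -1139440/127 ≈ -8972.0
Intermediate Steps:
Z = -250/127 (Z = (25*(-23 + 33))/(-127) = (25*10)*(-1/127) = 250*(-1/127) = -250/127 ≈ -1.9685)
m(r, J) = -3*J - 3*r (m(r, J) = -3*(J + r) = -3*J - 3*r)
(-8862 + m(-51, 87)) + Z = (-8862 + (-3*87 - 3*(-51))) - 250/127 = (-8862 + (-261 + 153)) - 250/127 = (-8862 - 108) - 250/127 = -8970 - 250/127 = -1139440/127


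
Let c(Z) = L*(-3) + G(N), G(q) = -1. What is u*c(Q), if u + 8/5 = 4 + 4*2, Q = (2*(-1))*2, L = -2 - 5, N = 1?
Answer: 208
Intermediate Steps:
L = -7
Q = -4 (Q = -2*2 = -4)
c(Z) = 20 (c(Z) = -7*(-3) - 1 = 21 - 1 = 20)
u = 52/5 (u = -8/5 + (4 + 4*2) = -8/5 + (4 + 8) = -8/5 + 12 = 52/5 ≈ 10.400)
u*c(Q) = (52/5)*20 = 208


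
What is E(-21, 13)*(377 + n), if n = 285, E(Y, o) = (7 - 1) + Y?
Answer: -9930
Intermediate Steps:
E(Y, o) = 6 + Y
E(-21, 13)*(377 + n) = (6 - 21)*(377 + 285) = -15*662 = -9930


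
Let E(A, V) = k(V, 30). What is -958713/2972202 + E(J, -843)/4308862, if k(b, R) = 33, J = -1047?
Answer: -4848431845/15031465087 ≈ -0.32255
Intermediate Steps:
E(A, V) = 33
-958713/2972202 + E(J, -843)/4308862 = -958713/2972202 + 33/4308862 = -958713*1/2972202 + 33*(1/4308862) = -4501/13954 + 33/4308862 = -4848431845/15031465087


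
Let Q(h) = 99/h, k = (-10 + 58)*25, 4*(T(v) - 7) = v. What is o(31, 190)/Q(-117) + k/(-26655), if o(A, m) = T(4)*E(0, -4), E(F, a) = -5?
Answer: 923160/19547 ≈ 47.228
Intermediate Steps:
T(v) = 7 + v/4
k = 1200 (k = 48*25 = 1200)
o(A, m) = -40 (o(A, m) = (7 + (¼)*4)*(-5) = (7 + 1)*(-5) = 8*(-5) = -40)
o(31, 190)/Q(-117) + k/(-26655) = -40/(99/(-117)) + 1200/(-26655) = -40/(99*(-1/117)) + 1200*(-1/26655) = -40/(-11/13) - 80/1777 = -40*(-13/11) - 80/1777 = 520/11 - 80/1777 = 923160/19547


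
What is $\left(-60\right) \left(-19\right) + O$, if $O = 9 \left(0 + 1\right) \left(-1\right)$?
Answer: $1131$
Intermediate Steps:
$O = -9$ ($O = 9 \cdot 1 \left(-1\right) = 9 \left(-1\right) = -9$)
$\left(-60\right) \left(-19\right) + O = \left(-60\right) \left(-19\right) - 9 = 1140 - 9 = 1131$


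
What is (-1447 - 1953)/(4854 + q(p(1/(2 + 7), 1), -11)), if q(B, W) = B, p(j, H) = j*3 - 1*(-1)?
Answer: -5100/7283 ≈ -0.70026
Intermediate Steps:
p(j, H) = 1 + 3*j (p(j, H) = 3*j + 1 = 1 + 3*j)
(-1447 - 1953)/(4854 + q(p(1/(2 + 7), 1), -11)) = (-1447 - 1953)/(4854 + (1 + 3/(2 + 7))) = -3400/(4854 + (1 + 3/9)) = -3400/(4854 + (1 + 3*(⅑))) = -3400/(4854 + (1 + ⅓)) = -3400/(4854 + 4/3) = -3400/14566/3 = -3400*3/14566 = -5100/7283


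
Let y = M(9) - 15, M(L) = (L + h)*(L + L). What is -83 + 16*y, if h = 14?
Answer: 6301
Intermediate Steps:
M(L) = 2*L*(14 + L) (M(L) = (L + 14)*(L + L) = (14 + L)*(2*L) = 2*L*(14 + L))
y = 399 (y = 2*9*(14 + 9) - 15 = 2*9*23 - 15 = 414 - 15 = 399)
-83 + 16*y = -83 + 16*399 = -83 + 6384 = 6301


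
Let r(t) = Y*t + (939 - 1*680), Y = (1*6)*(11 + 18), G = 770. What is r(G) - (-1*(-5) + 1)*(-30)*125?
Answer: 156739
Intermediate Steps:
Y = 174 (Y = 6*29 = 174)
r(t) = 259 + 174*t (r(t) = 174*t + (939 - 1*680) = 174*t + (939 - 680) = 174*t + 259 = 259 + 174*t)
r(G) - (-1*(-5) + 1)*(-30)*125 = (259 + 174*770) - (-1*(-5) + 1)*(-30)*125 = (259 + 133980) - (5 + 1)*(-30)*125 = 134239 - 6*(-30)*125 = 134239 - (-180)*125 = 134239 - 1*(-22500) = 134239 + 22500 = 156739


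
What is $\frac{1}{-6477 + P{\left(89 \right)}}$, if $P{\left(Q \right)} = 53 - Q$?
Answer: $- \frac{1}{6513} \approx -0.00015354$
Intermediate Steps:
$\frac{1}{-6477 + P{\left(89 \right)}} = \frac{1}{-6477 + \left(53 - 89\right)} = \frac{1}{-6477 - 36} = \frac{1}{-6513} = - \frac{1}{6513}$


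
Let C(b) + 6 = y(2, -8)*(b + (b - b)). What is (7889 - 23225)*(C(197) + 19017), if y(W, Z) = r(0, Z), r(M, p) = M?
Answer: -291552696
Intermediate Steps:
y(W, Z) = 0
C(b) = -6 (C(b) = -6 + 0*(b + (b - b)) = -6 + 0*(b + 0) = -6 + 0*b = -6 + 0 = -6)
(7889 - 23225)*(C(197) + 19017) = (7889 - 23225)*(-6 + 19017) = -15336*19011 = -291552696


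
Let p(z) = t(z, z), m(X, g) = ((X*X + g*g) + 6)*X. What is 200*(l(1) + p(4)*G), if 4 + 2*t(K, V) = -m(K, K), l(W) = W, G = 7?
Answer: -109000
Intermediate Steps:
m(X, g) = X*(6 + X**2 + g**2) (m(X, g) = ((X**2 + g**2) + 6)*X = (6 + X**2 + g**2)*X = X*(6 + X**2 + g**2))
t(K, V) = -2 - K*(6 + 2*K**2)/2 (t(K, V) = -2 + (-K*(6 + K**2 + K**2))/2 = -2 + (-K*(6 + 2*K**2))/2 = -2 - K*(6 + 2*K**2)/2)
p(z) = -2 - z*(3 + z**2)
200*(l(1) + p(4)*G) = 200*(1 + (-2 - 1*4*(3 + 4**2))*7) = 200*(1 + (-2 - 1*4*(3 + 16))*7) = 200*(1 + (-2 - 1*4*19)*7) = 200*(1 + (-2 - 76)*7) = 200*(1 - 78*7) = 200*(1 - 546) = 200*(-545) = -109000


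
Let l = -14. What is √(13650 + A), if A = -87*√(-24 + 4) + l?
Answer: √(13636 - 174*I*√5) ≈ 116.79 - 1.666*I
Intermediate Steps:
A = -14 - 174*I*√5 (A = -87*√(-24 + 4) - 14 = -174*I*√5 - 14 = -14 - 174*I*√5 ≈ -14.0 - 389.08*I)
√(13650 + A) = √(13650 + (-14 - 174*I*√5)) = √(13636 - 174*I*√5)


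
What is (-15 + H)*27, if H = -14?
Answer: -783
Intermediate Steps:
(-15 + H)*27 = (-15 - 14)*27 = -29*27 = -783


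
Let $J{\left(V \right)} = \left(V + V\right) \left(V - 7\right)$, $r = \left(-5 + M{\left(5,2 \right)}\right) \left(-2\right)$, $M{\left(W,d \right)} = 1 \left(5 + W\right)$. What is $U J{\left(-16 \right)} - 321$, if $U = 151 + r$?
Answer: $103455$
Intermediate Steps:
$M{\left(W,d \right)} = 5 + W$
$r = -10$ ($r = \left(-5 + \left(5 + 5\right)\right) \left(-2\right) = \left(-5 + 10\right) \left(-2\right) = 5 \left(-2\right) = -10$)
$U = 141$ ($U = 151 - 10 = 141$)
$J{\left(V \right)} = 2 V \left(-7 + V\right)$
$U J{\left(-16 \right)} - 321 = 141 \cdot 2 \left(-16\right) \left(-7 - 16\right) - 321 = 141 \cdot 2 \left(-16\right) \left(-23\right) - 321 = 141 \cdot 736 - 321 = 103776 - 321 = 103455$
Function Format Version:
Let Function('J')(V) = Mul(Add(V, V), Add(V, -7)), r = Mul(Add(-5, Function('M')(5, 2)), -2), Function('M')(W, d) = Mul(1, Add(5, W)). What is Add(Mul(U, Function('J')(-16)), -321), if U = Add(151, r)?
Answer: 103455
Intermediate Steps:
Function('M')(W, d) = Add(5, W)
r = -10 (r = Mul(Add(-5, Add(5, 5)), -2) = Mul(Add(-5, 10), -2) = Mul(5, -2) = -10)
U = 141 (U = Add(151, -10) = 141)
Function('J')(V) = Mul(2, V, Add(-7, V)) (Function('J')(V) = Mul(Mul(2, V), Add(-7, V)) = Mul(2, V, Add(-7, V)))
Add(Mul(U, Function('J')(-16)), -321) = Add(Mul(141, Mul(2, -16, Add(-7, -16))), -321) = Add(Mul(141, Mul(2, -16, -23)), -321) = Add(Mul(141, 736), -321) = Add(103776, -321) = 103455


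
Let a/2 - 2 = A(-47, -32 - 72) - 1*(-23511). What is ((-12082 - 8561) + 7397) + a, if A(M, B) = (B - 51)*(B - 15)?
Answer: 70670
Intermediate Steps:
A(M, B) = (-51 + B)*(-15 + B)
a = 83916 (a = 4 + 2*((765 + (-32 - 72)² - 66*(-32 - 72)) - 1*(-23511)) = 4 + 2*((765 + (-104)² - 66*(-104)) + 23511) = 4 + 2*((765 + 10816 + 6864) + 23511) = 4 + 2*(18445 + 23511) = 4 + 2*41956 = 4 + 83912 = 83916)
((-12082 - 8561) + 7397) + a = ((-12082 - 8561) + 7397) + 83916 = (-20643 + 7397) + 83916 = -13246 + 83916 = 70670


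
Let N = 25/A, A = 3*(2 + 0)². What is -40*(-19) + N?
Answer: 9145/12 ≈ 762.08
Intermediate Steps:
A = 12 (A = 3*2² = 3*4 = 12)
N = 25/12 ≈ 2.0833
-40*(-19) + N = -40*(-19) + 25/12 = 760 + 25/12 = 9145/12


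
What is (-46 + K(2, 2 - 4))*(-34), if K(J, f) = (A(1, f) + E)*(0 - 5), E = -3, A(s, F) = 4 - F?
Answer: 2074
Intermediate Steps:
K(J, f) = -5 + 5*f (K(J, f) = ((4 - f) - 3)*(0 - 5) = (1 - f)*(-5) = -5 + 5*f)
(-46 + K(2, 2 - 4))*(-34) = (-46 + (-5 + 5*(2 - 4)))*(-34) = (-46 + (-5 + 5*(-2)))*(-34) = (-46 + (-5 - 10))*(-34) = (-46 - 15)*(-34) = -61*(-34) = 2074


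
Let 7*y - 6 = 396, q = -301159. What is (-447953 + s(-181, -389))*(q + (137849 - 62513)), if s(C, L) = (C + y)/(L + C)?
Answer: 80724117007183/798 ≈ 1.0116e+11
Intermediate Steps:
y = 402/7 (y = 6/7 + (1/7)*396 = 6/7 + 396/7 = 402/7 ≈ 57.429)
s(C, L) = (402/7 + C)/(C + L) (s(C, L) = (C + 402/7)/(L + C) = (402/7 + C)/(C + L))
(-447953 + s(-181, -389))*(q + (137849 - 62513)) = (-447953 + (402/7 - 181)/(-181 - 389))*(-301159 + (137849 - 62513)) = (-447953 - 865/7/(-570))*(-301159 + 75336) = (-447953 - 1/570*(-865/7))*(-225823) = (-447953 + 173/798)*(-225823) = -357466321/798*(-225823) = 80724117007183/798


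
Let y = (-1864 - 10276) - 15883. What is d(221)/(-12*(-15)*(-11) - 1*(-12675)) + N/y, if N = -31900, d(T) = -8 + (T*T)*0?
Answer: 37882924/33300665 ≈ 1.1376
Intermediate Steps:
y = -28023 (y = -12140 - 15883 = -28023)
d(T) = -8 (d(T) = -8 + T**2*0 = -8 + 0 = -8)
d(221)/(-12*(-15)*(-11) - 1*(-12675)) + N/y = -8/(-12*(-15)*(-11) - 1*(-12675)) - 31900/(-28023) = -8/(180*(-11) + 12675) - 31900*(-1/28023) = -8/(-1980 + 12675) + 31900/28023 = -8/10695 + 31900/28023 = 37882924/33300665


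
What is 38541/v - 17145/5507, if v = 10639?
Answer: 29839632/58588973 ≈ 0.50930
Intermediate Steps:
38541/v - 17145/5507 = 38541/10639 - 17145/5507 = 29839632/58588973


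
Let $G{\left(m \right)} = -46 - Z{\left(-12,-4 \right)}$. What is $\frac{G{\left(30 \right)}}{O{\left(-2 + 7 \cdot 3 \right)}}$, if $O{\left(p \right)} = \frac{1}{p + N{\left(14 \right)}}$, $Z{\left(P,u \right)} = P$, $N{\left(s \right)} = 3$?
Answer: $-748$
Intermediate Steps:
$G{\left(m \right)} = -34$ ($G{\left(m \right)} = -46 - -12 = -46 + 12 = -34$)
$O{\left(p \right)} = \frac{1}{3 + p}$ ($O{\left(p \right)} = \frac{1}{p + 3} = \frac{1}{3 + p}$)
$\frac{G{\left(30 \right)}}{O{\left(-2 + 7 \cdot 3 \right)}} = - \frac{34}{\frac{1}{3 + \left(-2 + 7 \cdot 3\right)}} = - \frac{34}{\frac{1}{3 + \left(-2 + 21\right)}} = - \frac{34}{\frac{1}{3 + 19}} = - \frac{34}{\frac{1}{22}} = - 34 \frac{1}{\frac{1}{22}} = \left(-34\right) 22 = -748$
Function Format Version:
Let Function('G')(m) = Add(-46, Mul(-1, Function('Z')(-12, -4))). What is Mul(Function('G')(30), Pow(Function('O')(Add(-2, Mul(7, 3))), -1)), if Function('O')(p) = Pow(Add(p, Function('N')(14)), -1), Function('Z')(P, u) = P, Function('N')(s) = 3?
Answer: -748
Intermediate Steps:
Function('G')(m) = -34 (Function('G')(m) = Add(-46, Mul(-1, -12)) = Add(-46, 12) = -34)
Function('O')(p) = Pow(Add(3, p), -1) (Function('O')(p) = Pow(Add(p, 3), -1) = Pow(Add(3, p), -1))
Mul(Function('G')(30), Pow(Function('O')(Add(-2, Mul(7, 3))), -1)) = Mul(-34, Pow(Pow(Add(3, Add(-2, Mul(7, 3))), -1), -1)) = Mul(-34, Pow(Pow(Add(3, Add(-2, 21)), -1), -1)) = Mul(-34, Pow(Pow(Add(3, 19), -1), -1)) = Mul(-34, Pow(Pow(22, -1), -1)) = Mul(-34, Pow(Rational(1, 22), -1)) = Mul(-34, 22) = -748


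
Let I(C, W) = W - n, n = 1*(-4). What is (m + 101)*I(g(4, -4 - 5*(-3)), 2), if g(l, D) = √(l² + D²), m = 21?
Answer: 732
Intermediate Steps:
n = -4
g(l, D) = √(D² + l²)
I(C, W) = 4 + W (I(C, W) = W - 1*(-4) = W + 4 = 4 + W)
(m + 101)*I(g(4, -4 - 5*(-3)), 2) = (21 + 101)*(4 + 2) = 122*6 = 732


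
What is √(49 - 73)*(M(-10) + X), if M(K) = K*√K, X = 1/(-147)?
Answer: 40*√15 - 2*I*√6/147 ≈ 154.92 - 0.033326*I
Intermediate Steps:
X = -1/147 ≈ -0.0068027
M(K) = K^(3/2)
√(49 - 73)*(M(-10) + X) = √(49 - 73)*((-10)^(3/2) - 1/147) = √(-24)*(-10*I*√10 - 1/147) = (2*I*√6)*(-1/147 - 10*I*√10) = 2*I*√6*(-1/147 - 10*I*√10)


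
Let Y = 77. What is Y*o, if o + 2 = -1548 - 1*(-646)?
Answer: -69608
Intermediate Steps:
o = -904 (o = -2 + (-1548 - 1*(-646)) = -2 + (-1548 + 646) = -2 - 902 = -904)
Y*o = 77*(-904) = -69608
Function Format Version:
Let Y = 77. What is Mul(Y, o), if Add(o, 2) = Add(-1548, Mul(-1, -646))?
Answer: -69608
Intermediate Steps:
o = -904 (o = Add(-2, Add(-1548, Mul(-1, -646))) = Add(-2, Add(-1548, 646)) = Add(-2, -902) = -904)
Mul(Y, o) = Mul(77, -904) = -69608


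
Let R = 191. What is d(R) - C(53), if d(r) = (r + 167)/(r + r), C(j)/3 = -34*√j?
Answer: 179/191 + 102*√53 ≈ 743.51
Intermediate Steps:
C(j) = -102*√j (C(j) = 3*(-34*√j) = -102*√j)
d(r) = (167 + r)/(2*r) (d(r) = (167 + r)/((2*r)) = (167 + r)*(1/(2*r)) = (167 + r)/(2*r))
d(R) - C(53) = (½)*(167 + 191)/191 - (-102)*√53 = (½)*(1/191)*358 + 102*√53 = 179/191 + 102*√53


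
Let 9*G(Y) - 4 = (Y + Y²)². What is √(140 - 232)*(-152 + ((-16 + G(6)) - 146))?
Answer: -2116*I*√23/9 ≈ -1127.6*I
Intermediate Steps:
G(Y) = 4/9 + (Y + Y²)²/9
√(140 - 232)*(-152 + ((-16 + G(6)) - 146)) = √(140 - 232)*(-152 + ((-16 + (4/9 + (⅑)*6²*(1 + 6)²)) - 146)) = √(-92)*(-152 + ((-16 + (4/9 + (⅑)*36*7²)) - 146)) = (2*I*√23)*(-152 + ((-16 + (4/9 + (⅑)*36*49)) - 146)) = (2*I*√23)*(-152 + ((-16 + (4/9 + 196)) - 146)) = (2*I*√23)*(-152 + ((-16 + 1768/9) - 146)) = (2*I*√23)*(-152 + (1624/9 - 146)) = (2*I*√23)*(-152 + 310/9) = (2*I*√23)*(-1058/9) = -2116*I*√23/9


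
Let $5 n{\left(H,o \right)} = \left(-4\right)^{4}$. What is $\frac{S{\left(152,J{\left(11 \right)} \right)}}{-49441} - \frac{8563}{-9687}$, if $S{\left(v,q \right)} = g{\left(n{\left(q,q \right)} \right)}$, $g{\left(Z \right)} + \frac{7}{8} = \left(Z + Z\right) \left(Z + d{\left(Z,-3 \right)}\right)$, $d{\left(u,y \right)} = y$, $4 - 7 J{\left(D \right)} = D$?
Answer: $\frac{75111965393}{95786993400} \approx 0.78416$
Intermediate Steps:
$J{\left(D \right)} = \frac{4}{7} - \frac{D}{7}$
$n{\left(H,o \right)} = \frac{256}{5}$ ($n{\left(H,o \right)} = \frac{\left(-4\right)^{4}}{5} = \frac{1}{5} \cdot 256 = \frac{256}{5}$)
$g{\left(Z \right)} = - \frac{7}{8} + 2 Z \left(-3 + Z\right)$ ($g{\left(Z \right)} = - \frac{7}{8} + \left(Z + Z\right) \left(Z - 3\right) = - \frac{7}{8} + 2 Z \left(-3 + Z\right)$)
$S{\left(v,q \right)} = \frac{986961}{200}$ ($S{\left(v,q \right)} = - \frac{7}{8} - \frac{1536}{5} + 2 \left(\frac{256}{5}\right)^{2} = - \frac{7}{8} - \frac{1536}{5} + 2 \cdot \frac{65536}{25} = - \frac{7}{8} - \frac{1536}{5} + \frac{131072}{25} = \frac{986961}{200}$)
$\frac{S{\left(152,J{\left(11 \right)} \right)}}{-49441} - \frac{8563}{-9687} = \frac{986961}{200 \left(-49441\right)} - \frac{8563}{-9687} = \frac{986961}{200} \left(- \frac{1}{49441}\right) - - \frac{8563}{9687} = - \frac{986961}{9888200} + \frac{8563}{9687} = \frac{75111965393}{95786993400}$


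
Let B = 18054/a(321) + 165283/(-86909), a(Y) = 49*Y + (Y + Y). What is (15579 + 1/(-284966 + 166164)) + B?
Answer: 17210345367327653/1104771042926 ≈ 15578.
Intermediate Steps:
a(Y) = 51*Y (a(Y) = 49*Y + 2*Y = 51*Y)
B = -7430019/9299263 (B = 18054/((51*321)) + 165283/(-86909) = 18054/16371 + 165283*(-1/86909) = 18054*(1/16371) - 165283/86909 = 118/107 - 165283/86909 = -7430019/9299263 ≈ -0.79899)
(15579 + 1/(-284966 + 166164)) + B = (15579 + 1/(-284966 + 166164)) - 7430019/9299263 = (15579 + 1/(-118802)) - 7430019/9299263 = (15579 - 1/118802) - 7430019/9299263 = 1850816357/118802 - 7430019/9299263 = 17210345367327653/1104771042926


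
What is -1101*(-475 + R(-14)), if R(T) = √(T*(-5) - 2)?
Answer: 522975 - 2202*√17 ≈ 5.1390e+5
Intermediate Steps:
R(T) = √(-2 - 5*T) (R(T) = √(-5*T - 2) = √(-2 - 5*T))
-1101*(-475 + R(-14)) = -1101*(-475 + √(-2 - 5*(-14))) = -1101*(-475 + √(-2 + 70)) = -1101*(-475 + √68) = -1101*(-475 + 2*√17) = 522975 - 2202*√17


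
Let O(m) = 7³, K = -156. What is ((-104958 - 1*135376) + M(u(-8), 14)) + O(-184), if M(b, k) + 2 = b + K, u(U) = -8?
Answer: -240157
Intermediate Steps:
M(b, k) = -158 + b (M(b, k) = -2 + (b - 156) = -2 + (-156 + b) = -158 + b)
O(m) = 343
((-104958 - 1*135376) + M(u(-8), 14)) + O(-184) = ((-104958 - 1*135376) + (-158 - 8)) + 343 = ((-104958 - 135376) - 166) + 343 = (-240334 - 166) + 343 = -240500 + 343 = -240157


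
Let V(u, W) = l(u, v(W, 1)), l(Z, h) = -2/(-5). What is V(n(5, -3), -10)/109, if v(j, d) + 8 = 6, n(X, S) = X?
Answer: 2/545 ≈ 0.0036697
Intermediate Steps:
v(j, d) = -2 (v(j, d) = -8 + 6 = -2)
l(Z, h) = ⅖ (l(Z, h) = -2*(-⅕) = ⅖)
V(u, W) = ⅖
V(n(5, -3), -10)/109 = (⅖)/109 = (⅖)*(1/109) = 2/545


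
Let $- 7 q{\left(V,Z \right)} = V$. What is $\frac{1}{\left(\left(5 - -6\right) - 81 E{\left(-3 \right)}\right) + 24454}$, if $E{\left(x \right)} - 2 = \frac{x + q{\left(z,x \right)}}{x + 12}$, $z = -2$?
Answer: $\frac{7}{170292} \approx 4.1106 \cdot 10^{-5}$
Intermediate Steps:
$q{\left(V,Z \right)} = - \frac{V}{7}$
$E{\left(x \right)} = 2 + \frac{\frac{2}{7} + x}{12 + x}$ ($E{\left(x \right)} = 2 + \frac{x - - \frac{2}{7}}{x + 12} = 2 + \frac{x + \frac{2}{7}}{12 + x} = 2 + \frac{\frac{2}{7} + x}{12 + x}$)
$\frac{1}{\left(\left(5 - -6\right) - 81 E{\left(-3 \right)}\right) + 24454} = \frac{1}{\left(\left(5 - -6\right) - 81 \frac{170 + 21 \left(-3\right)}{7 \left(12 - 3\right)}\right) + 24454} = \frac{1}{\left(\left(5 + 6\right) - 81 \frac{170 - 63}{7 \cdot 9}\right) + 24454} = \frac{1}{\left(11 - 81 \cdot \frac{1}{7} \cdot \frac{1}{9} \cdot 107\right) + 24454} = \frac{1}{\left(11 - \frac{963}{7}\right) + 24454} = \frac{1}{- \frac{886}{7} + 24454} = \frac{1}{\frac{170292}{7}} = \frac{7}{170292}$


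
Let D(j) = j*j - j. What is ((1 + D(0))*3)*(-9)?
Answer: -27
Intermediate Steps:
D(j) = j² - j
((1 + D(0))*3)*(-9) = ((1 + 0*(-1 + 0))*3)*(-9) = ((1 + 0*(-1))*3)*(-9) = ((1 + 0)*3)*(-9) = (1*3)*(-9) = 3*(-9) = -27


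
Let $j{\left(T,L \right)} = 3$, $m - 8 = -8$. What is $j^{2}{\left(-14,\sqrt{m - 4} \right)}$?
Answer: $9$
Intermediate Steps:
$m = 0$ ($m = 8 - 8 = 0$)
$j^{2}{\left(-14,\sqrt{m - 4} \right)} = 3^{2} = 9$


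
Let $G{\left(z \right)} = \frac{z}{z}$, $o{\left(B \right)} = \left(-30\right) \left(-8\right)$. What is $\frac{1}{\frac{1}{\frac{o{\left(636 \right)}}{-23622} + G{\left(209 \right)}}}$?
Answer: $\frac{3897}{3937} \approx 0.98984$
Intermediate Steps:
$o{\left(B \right)} = 240$
$G{\left(z \right)} = 1$
$\frac{1}{\frac{1}{\frac{o{\left(636 \right)}}{-23622} + G{\left(209 \right)}}} = \frac{1}{\frac{1}{\frac{240}{-23622} + 1}} = \frac{1}{\frac{1}{240 \left(- \frac{1}{23622}\right) + 1}} = \frac{1}{\frac{1}{- \frac{40}{3937} + 1}} = \frac{1}{\frac{1}{\frac{3897}{3937}}} = \frac{1}{\frac{3937}{3897}} = \frac{3897}{3937}$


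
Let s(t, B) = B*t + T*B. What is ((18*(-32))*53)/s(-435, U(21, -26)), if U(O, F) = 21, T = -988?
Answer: 10176/9961 ≈ 1.0216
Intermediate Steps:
s(t, B) = -988*B + B*t (s(t, B) = B*t - 988*B = -988*B + B*t)
((18*(-32))*53)/s(-435, U(21, -26)) = ((18*(-32))*53)/((21*(-988 - 435))) = (-576*53)/((21*(-1423))) = -30528/(-29883) = -30528*(-1/29883) = 10176/9961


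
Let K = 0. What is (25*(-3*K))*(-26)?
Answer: 0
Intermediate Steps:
(25*(-3*K))*(-26) = (25*(-3*0))*(-26) = (25*0)*(-26) = 0*(-26) = 0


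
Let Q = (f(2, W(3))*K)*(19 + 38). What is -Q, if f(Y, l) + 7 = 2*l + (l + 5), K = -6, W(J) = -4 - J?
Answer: -7866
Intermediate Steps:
f(Y, l) = -2 + 3*l (f(Y, l) = -7 + (2*l + (l + 5)) = -7 + (2*l + (5 + l)) = -7 + (5 + 3*l) = -2 + 3*l)
Q = 7866 (Q = ((-2 + 3*(-4 - 1*3))*(-6))*(19 + 38) = ((-2 + 3*(-4 - 3))*(-6))*57 = ((-2 + 3*(-7))*(-6))*57 = ((-2 - 21)*(-6))*57 = -23*(-6)*57 = 138*57 = 7866)
-Q = -1*7866 = -7866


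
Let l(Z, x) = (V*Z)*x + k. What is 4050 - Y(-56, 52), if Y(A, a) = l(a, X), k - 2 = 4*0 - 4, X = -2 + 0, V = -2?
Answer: 3844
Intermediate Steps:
X = -2
k = -2 (k = 2 + (4*0 - 4) = 2 + (0 - 4) = 2 - 4 = -2)
l(Z, x) = -2 - 2*Z*x (l(Z, x) = (-2*Z)*x - 2 = -2*Z*x - 2 = -2 - 2*Z*x)
Y(A, a) = -2 + 4*a (Y(A, a) = -2 - 2*a*(-2) = -2 + 4*a)
4050 - Y(-56, 52) = 4050 - (-2 + 4*52) = 4050 - (-2 + 208) = 4050 - 1*206 = 4050 - 206 = 3844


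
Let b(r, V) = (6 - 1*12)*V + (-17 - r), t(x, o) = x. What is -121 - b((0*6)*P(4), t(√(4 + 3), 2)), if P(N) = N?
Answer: -104 + 6*√7 ≈ -88.125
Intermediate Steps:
b(r, V) = -17 - r - 6*V (b(r, V) = (6 - 12)*V + (-17 - r) = -6*V + (-17 - r) = -17 - r - 6*V)
-121 - b((0*6)*P(4), t(√(4 + 3), 2)) = -121 - (-17 - 0*6*4 - 6*√(4 + 3)) = -121 - (-17 - 0*4 - 6*√7) = -121 - (-17 - 1*0 - 6*√7) = -121 - (-17 + 0 - 6*√7) = -121 - (-17 - 6*√7) = -121 + (17 + 6*√7) = -104 + 6*√7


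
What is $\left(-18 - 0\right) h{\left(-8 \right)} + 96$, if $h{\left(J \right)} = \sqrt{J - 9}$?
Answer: $96 - 18 i \sqrt{17} \approx 96.0 - 74.216 i$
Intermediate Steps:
$h{\left(J \right)} = \sqrt{-9 + J}$
$\left(-18 - 0\right) h{\left(-8 \right)} + 96 = \left(-18 - 0\right) \sqrt{-9 - 8} + 96 = \left(-18 + 0\right) \sqrt{-17} + 96 = - 18 i \sqrt{17} + 96 = 96 - 18 i \sqrt{17}$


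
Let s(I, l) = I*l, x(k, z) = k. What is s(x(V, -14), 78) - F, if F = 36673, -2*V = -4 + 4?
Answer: -36673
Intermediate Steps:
V = 0 (V = -(-4 + 4)/2 = -½*0 = 0)
s(x(V, -14), 78) - F = 0*78 - 1*36673 = 0 - 36673 = -36673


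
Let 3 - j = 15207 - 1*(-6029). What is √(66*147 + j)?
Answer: I*√11531 ≈ 107.38*I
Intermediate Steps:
j = -21233 (j = 3 - (15207 - 1*(-6029)) = 3 - (15207 + 6029) = 3 - 1*21236 = 3 - 21236 = -21233)
√(66*147 + j) = √(66*147 - 21233) = √(9702 - 21233) = √(-11531) = I*√11531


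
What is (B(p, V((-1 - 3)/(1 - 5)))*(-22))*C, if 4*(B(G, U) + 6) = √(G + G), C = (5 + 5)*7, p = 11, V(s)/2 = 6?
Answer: 9240 - 385*√22 ≈ 7434.2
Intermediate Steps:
V(s) = 12 (V(s) = 2*6 = 12)
C = 70 (C = 10*7 = 70)
B(G, U) = -6 + √2*√G/4 (B(G, U) = -6 + √(G + G)/4 = -6 + √(2*G)/4 = -6 + (√2*√G)/4 = -6 + √2*√G/4)
(B(p, V((-1 - 3)/(1 - 5)))*(-22))*C = ((-6 + √2*√11/4)*(-22))*70 = ((-6 + √22/4)*(-22))*70 = (132 - 11*√22/2)*70 = 9240 - 385*√22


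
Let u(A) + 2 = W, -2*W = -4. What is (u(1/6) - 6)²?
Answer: 36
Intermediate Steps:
W = 2 (W = -½*(-4) = 2)
u(A) = 0 (u(A) = -2 + 2 = 0)
(u(1/6) - 6)² = (0 - 6)² = (-6)² = 36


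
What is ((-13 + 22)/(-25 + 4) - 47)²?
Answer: 110224/49 ≈ 2249.5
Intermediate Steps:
((-13 + 22)/(-25 + 4) - 47)² = (9/(-21) - 47)² = (9*(-1/21) - 47)² = (-3/7 - 47)² = (-332/7)² = 110224/49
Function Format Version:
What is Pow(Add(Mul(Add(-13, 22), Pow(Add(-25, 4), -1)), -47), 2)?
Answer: Rational(110224, 49) ≈ 2249.5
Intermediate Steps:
Pow(Add(Mul(Add(-13, 22), Pow(Add(-25, 4), -1)), -47), 2) = Pow(Add(Mul(9, Pow(-21, -1)), -47), 2) = Pow(Add(Mul(9, Rational(-1, 21)), -47), 2) = Pow(Add(Rational(-3, 7), -47), 2) = Pow(Rational(-332, 7), 2) = Rational(110224, 49)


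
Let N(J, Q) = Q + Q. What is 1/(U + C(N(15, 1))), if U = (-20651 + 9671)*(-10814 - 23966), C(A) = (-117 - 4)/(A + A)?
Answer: 4/1527537479 ≈ 2.6186e-9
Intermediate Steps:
N(J, Q) = 2*Q
C(A) = -121/(2*A) (C(A) = -121*1/(2*A) = -121/(2*A))
U = 381884400 (U = -10980*(-34780) = 381884400)
1/(U + C(N(15, 1))) = 1/(381884400 - 121/(2*(2*1))) = 1/(381884400 - 121/2/2) = 1/(381884400 - 121/2*½) = 1/(381884400 - 121/4) = 1/(1527537479/4) = 4/1527537479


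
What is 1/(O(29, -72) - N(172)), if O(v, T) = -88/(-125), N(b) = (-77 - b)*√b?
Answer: -2750/41656919939 + 3890625*√43/83313839878 ≈ 0.00030616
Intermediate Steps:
N(b) = √b*(-77 - b)
O(v, T) = 88/125 (O(v, T) = -88*(-1/125) = 88/125)
1/(O(29, -72) - N(172)) = 1/(88/125 - √172*(-77 - 1*172)) = 1/(88/125 - 2*√43*(-77 - 172)) = 1/(88/125 - 2*√43*(-249)) = 1/(88/125 - (-498)*√43) = 1/(88/125 + 498*√43)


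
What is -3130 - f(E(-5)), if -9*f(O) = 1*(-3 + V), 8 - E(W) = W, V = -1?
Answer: -28174/9 ≈ -3130.4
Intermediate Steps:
E(W) = 8 - W
f(O) = 4/9 (f(O) = -(-3 - 1)/9 = -(-4)/9 = -⅑*(-4) = 4/9)
-3130 - f(E(-5)) = -3130 - 1*4/9 = -3130 - 4/9 = -28174/9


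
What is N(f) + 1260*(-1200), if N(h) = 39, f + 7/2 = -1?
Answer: -1511961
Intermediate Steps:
f = -9/2 (f = -7/2 - 1 = -9/2 ≈ -4.5000)
N(f) + 1260*(-1200) = 39 + 1260*(-1200) = 39 - 1512000 = -1511961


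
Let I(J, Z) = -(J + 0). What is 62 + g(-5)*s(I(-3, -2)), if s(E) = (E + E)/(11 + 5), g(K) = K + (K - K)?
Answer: 481/8 ≈ 60.125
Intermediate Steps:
g(K) = K (g(K) = K + 0 = K)
I(J, Z) = -J
s(E) = E/8 (s(E) = (2*E)/16 = E/8)
62 + g(-5)*s(I(-3, -2)) = 62 - 5*(-1*(-3))/8 = 62 - 5*3/8 = 62 - 15/8 = 481/8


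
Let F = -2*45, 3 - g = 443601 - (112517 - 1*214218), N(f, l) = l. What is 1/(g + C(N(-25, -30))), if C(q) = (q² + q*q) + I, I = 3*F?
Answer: -1/543769 ≈ -1.8390e-6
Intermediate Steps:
g = -545299 (g = 3 - (443601 - (112517 - 1*214218)) = 3 - (443601 - (112517 - 214218)) = 3 - (443601 - 1*(-101701)) = 3 - (443601 + 101701) = 3 - 1*545302 = 3 - 545302 = -545299)
F = -90
I = -270 (I = 3*(-90) = -270)
C(q) = -270 + 2*q² (C(q) = (q² + q*q) - 270 = (q² + q²) - 270 = 2*q² - 270 = -270 + 2*q²)
1/(g + C(N(-25, -30))) = 1/(-545299 + (-270 + 2*(-30)²)) = 1/(-545299 + (-270 + 2*900)) = 1/(-545299 + (-270 + 1800)) = 1/(-545299 + 1530) = 1/(-543769) = -1/543769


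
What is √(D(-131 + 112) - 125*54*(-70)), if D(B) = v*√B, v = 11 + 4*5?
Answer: √(472500 + 31*I*√19) ≈ 687.39 + 0.098*I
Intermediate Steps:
v = 31 (v = 11 + 20 = 31)
D(B) = 31*√B
√(D(-131 + 112) - 125*54*(-70)) = √(31*√(-131 + 112) - 125*54*(-70)) = √(31*√(-19) - 6750*(-70)) = √(31*(I*√19) + 472500) = √(31*I*√19 + 472500) = √(472500 + 31*I*√19)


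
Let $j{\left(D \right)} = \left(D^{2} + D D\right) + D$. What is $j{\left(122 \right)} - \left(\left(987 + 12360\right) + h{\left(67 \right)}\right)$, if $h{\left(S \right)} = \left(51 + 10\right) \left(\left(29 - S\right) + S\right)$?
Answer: $14774$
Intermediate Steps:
$h{\left(S \right)} = 1769$ ($h{\left(S \right)} = 61 \cdot 29 = 1769$)
$j{\left(D \right)} = D + 2 D^{2}$ ($j{\left(D \right)} = \left(D^{2} + D^{2}\right) + D = 2 D^{2} + D = D + 2 D^{2}$)
$j{\left(122 \right)} - \left(\left(987 + 12360\right) + h{\left(67 \right)}\right) = 122 \left(1 + 2 \cdot 122\right) - \left(\left(987 + 12360\right) + 1769\right) = 122 \left(1 + 244\right) - \left(13347 + 1769\right) = 122 \cdot 245 - 15116 = 29890 - 15116 = 14774$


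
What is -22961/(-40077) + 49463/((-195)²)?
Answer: 317268964/169325325 ≈ 1.8737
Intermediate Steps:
-22961/(-40077) + 49463/((-195)²) = -22961*(-1/40077) + 49463/38025 = 22961/40077 + 49463*(1/38025) = 22961/40077 + 49463/38025 = 317268964/169325325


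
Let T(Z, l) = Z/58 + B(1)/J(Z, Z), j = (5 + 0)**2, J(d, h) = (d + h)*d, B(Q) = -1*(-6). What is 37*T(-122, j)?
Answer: -33589969/431636 ≈ -77.820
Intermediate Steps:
B(Q) = 6
J(d, h) = d*(d + h)
j = 25 (j = 5**2 = 25)
T(Z, l) = 3/Z**2 + Z/58 (T(Z, l) = Z/58 + 6/((Z*(Z + Z))) = Z*(1/58) + 6/((Z*(2*Z))) = Z/58 + 6/((2*Z**2)) = Z/58 + 6*(1/(2*Z**2)) = Z/58 + 3/Z**2 = 3/Z**2 + Z/58)
37*T(-122, j) = 37*(3/(-122)**2 + (1/58)*(-122)) = 37*(3*(1/14884) - 61/29) = 37*(3/14884 - 61/29) = 37*(-907837/431636) = -33589969/431636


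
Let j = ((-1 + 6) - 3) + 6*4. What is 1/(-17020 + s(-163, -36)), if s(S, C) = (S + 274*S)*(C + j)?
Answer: 1/431230 ≈ 2.3189e-6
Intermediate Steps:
j = 26 (j = (5 - 3) + 24 = 2 + 24 = 26)
s(S, C) = 275*S*(26 + C) (s(S, C) = (S + 274*S)*(C + 26) = (275*S)*(26 + C) = 275*S*(26 + C))
1/(-17020 + s(-163, -36)) = 1/(-17020 + 275*(-163)*(26 - 36)) = 1/(-17020 + 275*(-163)*(-10)) = 1/(-17020 + 448250) = 1/431230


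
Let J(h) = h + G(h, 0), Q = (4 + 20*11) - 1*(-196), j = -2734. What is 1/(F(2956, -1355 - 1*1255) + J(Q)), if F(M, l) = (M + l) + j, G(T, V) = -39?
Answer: -1/2007 ≈ -0.00049826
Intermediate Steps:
F(M, l) = -2734 + M + l (F(M, l) = (M + l) - 2734 = -2734 + M + l)
Q = 420 (Q = (4 + 220) + 196 = 224 + 196 = 420)
J(h) = -39 + h (J(h) = h - 39 = -39 + h)
1/(F(2956, -1355 - 1*1255) + J(Q)) = 1/((-2734 + 2956 + (-1355 - 1*1255)) + (-39 + 420)) = 1/((-2734 + 2956 + (-1355 - 1255)) + 381) = 1/((-2734 + 2956 - 2610) + 381) = 1/(-2388 + 381) = 1/(-2007) = -1/2007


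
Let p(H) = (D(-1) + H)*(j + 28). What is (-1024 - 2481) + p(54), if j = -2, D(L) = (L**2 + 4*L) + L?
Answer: -2205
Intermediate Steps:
D(L) = L**2 + 5*L
p(H) = -104 + 26*H (p(H) = (-(5 - 1) + H)*(-2 + 28) = (-1*4 + H)*26 = (-4 + H)*26 = -104 + 26*H)
(-1024 - 2481) + p(54) = (-1024 - 2481) + (-104 + 26*54) = -3505 + (-104 + 1404) = -3505 + 1300 = -2205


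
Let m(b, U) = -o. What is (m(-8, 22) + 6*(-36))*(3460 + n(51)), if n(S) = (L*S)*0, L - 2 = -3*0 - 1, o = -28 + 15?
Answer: -702380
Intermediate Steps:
o = -13
L = 1 (L = 2 + (-3*0 - 1) = 2 + (0 - 1) = 2 - 1 = 1)
m(b, U) = 13 (m(b, U) = -1*(-13) = 13)
n(S) = 0 (n(S) = (1*S)*0 = S*0 = 0)
(m(-8, 22) + 6*(-36))*(3460 + n(51)) = (13 + 6*(-36))*(3460 + 0) = (13 - 216)*3460 = -203*3460 = -702380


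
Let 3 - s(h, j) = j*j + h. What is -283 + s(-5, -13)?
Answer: -444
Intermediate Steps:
s(h, j) = 3 - h - j**2 (s(h, j) = 3 - (j*j + h) = 3 - (j**2 + h) = 3 - (h + j**2) = 3 + (-h - j**2) = 3 - h - j**2)
-283 + s(-5, -13) = -283 + (3 - 1*(-5) - 1*(-13)**2) = -283 + (3 + 5 - 1*169) = -283 + (3 + 5 - 169) = -283 - 161 = -444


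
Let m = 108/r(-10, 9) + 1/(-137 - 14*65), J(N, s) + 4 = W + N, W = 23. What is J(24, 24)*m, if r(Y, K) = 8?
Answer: 11395129/19630 ≈ 580.50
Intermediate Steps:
J(N, s) = 19 + N (J(N, s) = -4 + (23 + N) = 19 + N)
m = 265003/19630 (m = 108/8 + 1/(-137 - 14*65) = 108*(⅛) + (1/65)/(-151) = 27/2 - 1/151*1/65 = 27/2 - 1/9815 = 265003/19630 ≈ 13.500)
J(24, 24)*m = (19 + 24)*(265003/19630) = 43*(265003/19630) = 11395129/19630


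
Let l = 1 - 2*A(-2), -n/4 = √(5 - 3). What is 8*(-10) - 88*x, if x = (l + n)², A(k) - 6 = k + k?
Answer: -3688 - 2112*√2 ≈ -6674.8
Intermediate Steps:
A(k) = 6 + 2*k (A(k) = 6 + (k + k) = 6 + 2*k)
n = -4*√2 (n = -4*√(5 - 3) = -4*√2 ≈ -5.6569)
l = -3 (l = 1 - 2*(6 + 2*(-2)) = 1 - 2*(6 - 4) = 1 - 2*2 = 1 - 4 = -3)
x = (-3 - 4*√2)² ≈ 74.941
8*(-10) - 88*x = 8*(-10) - 88*(41 + 24*√2) = -80 + (-3608 - 2112*√2) = -3688 - 2112*√2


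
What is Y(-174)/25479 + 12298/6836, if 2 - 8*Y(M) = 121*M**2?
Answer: -2817029431/174174444 ≈ -16.174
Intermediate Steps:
Y(M) = 1/4 - 121*M**2/8
Y(-174)/25479 + 12298/6836 = (1/4 - 121/8*(-174)**2)/25479 + 12298/6836 = (1/4 - 121/8*30276)*(1/25479) + 12298*(1/6836) = (1/4 - 915849/2)*(1/25479) + 6149/3418 = -1831697/4*1/25479 + 6149/3418 = -1831697/101916 + 6149/3418 = -2817029431/174174444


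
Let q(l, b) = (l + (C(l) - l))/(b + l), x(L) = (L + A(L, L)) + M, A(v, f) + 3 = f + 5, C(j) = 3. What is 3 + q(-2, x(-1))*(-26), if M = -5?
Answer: 99/7 ≈ 14.143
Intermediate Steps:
A(v, f) = 2 + f (A(v, f) = -3 + (f + 5) = -3 + (5 + f) = 2 + f)
x(L) = -3 + 2*L (x(L) = (L + (2 + L)) - 5 = (2 + 2*L) - 5 = -3 + 2*L)
q(l, b) = 3/(b + l) (q(l, b) = (l + (3 - l))/(b + l) = 3/(b + l))
3 + q(-2, x(-1))*(-26) = 3 + (3/((-3 + 2*(-1)) - 2))*(-26) = 3 + (3/((-3 - 2) - 2))*(-26) = 3 + (3/(-5 - 2))*(-26) = 3 + (3/(-7))*(-26) = 3 + (3*(-1/7))*(-26) = 3 - 3/7*(-26) = 3 + 78/7 = 99/7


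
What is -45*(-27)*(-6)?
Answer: -7290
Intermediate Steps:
-45*(-27)*(-6) = 1215*(-6) = -7290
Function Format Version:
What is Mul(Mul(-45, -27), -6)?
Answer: -7290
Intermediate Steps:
Mul(Mul(-45, -27), -6) = Mul(1215, -6) = -7290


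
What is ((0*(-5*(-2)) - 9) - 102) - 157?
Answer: -268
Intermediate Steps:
((0*(-5*(-2)) - 9) - 102) - 157 = ((0*10 - 9) - 102) - 157 = ((0 - 9) - 102) - 157 = (-9 - 102) - 157 = -111 - 157 = -268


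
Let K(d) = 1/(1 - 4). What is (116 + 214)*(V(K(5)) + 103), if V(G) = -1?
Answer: 33660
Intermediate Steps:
K(d) = -⅓ (K(d) = 1/(-3) = -⅓)
(116 + 214)*(V(K(5)) + 103) = (116 + 214)*(-1 + 103) = 330*102 = 33660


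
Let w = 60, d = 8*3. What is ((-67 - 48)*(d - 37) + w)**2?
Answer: 2418025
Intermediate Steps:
d = 24
((-67 - 48)*(d - 37) + w)**2 = ((-67 - 48)*(24 - 37) + 60)**2 = (-115*(-13) + 60)**2 = (1495 + 60)**2 = 1555**2 = 2418025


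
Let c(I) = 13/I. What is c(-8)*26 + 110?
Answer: 271/4 ≈ 67.750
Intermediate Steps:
c(-8)*26 + 110 = (13/(-8))*26 + 110 = (13*(-⅛))*26 + 110 = -13/8*26 + 110 = -169/4 + 110 = 271/4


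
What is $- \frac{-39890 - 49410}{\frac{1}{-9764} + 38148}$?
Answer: $\frac{871925200}{372477071} \approx 2.3409$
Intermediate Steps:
$- \frac{-39890 - 49410}{\frac{1}{-9764} + 38148} = - \frac{-89300}{- \frac{1}{9764} + 38148} = - \frac{-89300}{\frac{372477071}{9764}} = - \frac{\left(-89300\right) 9764}{372477071} = \left(-1\right) \left(- \frac{871925200}{372477071}\right) = \frac{871925200}{372477071}$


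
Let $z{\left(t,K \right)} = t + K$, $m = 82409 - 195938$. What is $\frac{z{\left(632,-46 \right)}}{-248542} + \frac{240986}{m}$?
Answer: $- \frac{731239883}{344106399} \approx -2.125$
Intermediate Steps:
$m = -113529$ ($m = 82409 - 195938 = -113529$)
$z{\left(t,K \right)} = K + t$
$\frac{z{\left(632,-46 \right)}}{-248542} + \frac{240986}{m} = \frac{-46 + 632}{-248542} + \frac{240986}{-113529} = 586 \left(- \frac{1}{248542}\right) + 240986 \left(- \frac{1}{113529}\right) = - \frac{293}{124271} - \frac{240986}{113529} = - \frac{731239883}{344106399}$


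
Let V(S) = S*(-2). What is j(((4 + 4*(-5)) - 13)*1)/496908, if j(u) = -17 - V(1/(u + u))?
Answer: -247/7205166 ≈ -3.4281e-5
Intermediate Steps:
V(S) = -2*S
j(u) = -17 + 1/u (j(u) = -17 - (-2)/(u + u) = -17 - (-2)/(2*u) = -17 - (-2)*1/(2*u) = -17 - (-1)/u = -17 + 1/u)
j(((4 + 4*(-5)) - 13)*1)/496908 = (-17 + 1/(((4 + 4*(-5)) - 13)*1))/496908 = (-17 + 1/(((4 - 20) - 13)*1))*(1/496908) = (-17 + 1/((-16 - 13)*1))*(1/496908) = (-17 + 1/(-29*1))*(1/496908) = (-17 + 1/(-29))*(1/496908) = (-17 - 1/29)*(1/496908) = -494/29*1/496908 = -247/7205166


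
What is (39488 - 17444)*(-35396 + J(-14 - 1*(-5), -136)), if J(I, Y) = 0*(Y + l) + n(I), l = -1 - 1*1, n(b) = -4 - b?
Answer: -780159204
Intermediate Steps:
l = -2 (l = -1 - 1 = -2)
J(I, Y) = -4 - I (J(I, Y) = 0*(Y - 2) + (-4 - I) = 0*(-2 + Y) + (-4 - I) = 0 + (-4 - I) = -4 - I)
(39488 - 17444)*(-35396 + J(-14 - 1*(-5), -136)) = (39488 - 17444)*(-35396 + (-4 - (-14 - 1*(-5)))) = 22044*(-35396 + (-4 - (-14 + 5))) = 22044*(-35396 + (-4 - 1*(-9))) = 22044*(-35396 + (-4 + 9)) = 22044*(-35396 + 5) = 22044*(-35391) = -780159204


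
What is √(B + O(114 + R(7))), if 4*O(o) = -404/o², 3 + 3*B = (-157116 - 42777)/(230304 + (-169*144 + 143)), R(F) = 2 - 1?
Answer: I*√747735702313871/23702765 ≈ 1.1537*I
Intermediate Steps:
R(F) = 1
B = -272742/206111 (B = -1 + ((-157116 - 42777)/(230304 + (-169*144 + 143)))/3 = -1 + (-199893/(230304 + (-24336 + 143)))/3 = -1 + (-199893/(230304 - 24193))/3 = -1 + (-199893/206111)/3 = -1 + (-199893*1/206111)/3 = -1 + (⅓)*(-199893/206111) = -1 - 66631/206111 = -272742/206111 ≈ -1.3233)
O(o) = -101/o² (O(o) = (-404/o²)/4 = -101/o²)
√(B + O(114 + R(7))) = √(-272742/206111 - 101/(114 + 1)²) = √(-272742/206111 - 101/115²) = √(-272742/206111 - 101*1/13225) = √(-272742/206111 - 101/13225) = √(-3627830161/2725817975) = I*√747735702313871/23702765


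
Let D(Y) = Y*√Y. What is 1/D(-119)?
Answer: I*√119/14161 ≈ 0.00077034*I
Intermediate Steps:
D(Y) = Y^(3/2)
1/D(-119) = 1/((-119)^(3/2)) = 1/(-119*I*√119) = I*√119/14161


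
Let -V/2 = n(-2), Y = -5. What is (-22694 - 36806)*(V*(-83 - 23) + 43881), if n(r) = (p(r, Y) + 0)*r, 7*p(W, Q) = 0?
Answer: -2610919500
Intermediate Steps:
p(W, Q) = 0 (p(W, Q) = (1/7)*0 = 0)
n(r) = 0 (n(r) = (0 + 0)*r = 0*r = 0)
V = 0 (V = -2*0 = 0)
(-22694 - 36806)*(V*(-83 - 23) + 43881) = (-22694 - 36806)*(0*(-83 - 23) + 43881) = -59500*(0*(-106) + 43881) = -59500*(0 + 43881) = -59500*43881 = -2610919500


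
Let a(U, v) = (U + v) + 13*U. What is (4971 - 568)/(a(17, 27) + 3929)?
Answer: 4403/4194 ≈ 1.0498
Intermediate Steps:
a(U, v) = v + 14*U
(4971 - 568)/(a(17, 27) + 3929) = (4971 - 568)/((27 + 14*17) + 3929) = 4403/((27 + 238) + 3929) = 4403/(265 + 3929) = 4403/4194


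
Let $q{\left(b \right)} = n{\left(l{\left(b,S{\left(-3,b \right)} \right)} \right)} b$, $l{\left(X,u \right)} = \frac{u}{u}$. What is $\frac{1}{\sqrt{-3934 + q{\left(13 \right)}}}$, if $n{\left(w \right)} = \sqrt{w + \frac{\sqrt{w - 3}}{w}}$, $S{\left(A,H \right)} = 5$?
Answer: $\frac{1}{\sqrt{-3934 + 13 \sqrt{1 + i \sqrt{2}}}} \approx 1.6 \cdot 10^{-5} - 0.015974 i$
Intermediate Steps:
$l{\left(X,u \right)} = 1$
$n{\left(w \right)} = \sqrt{w + \frac{\sqrt{-3 + w}}{w}}$
$q{\left(b \right)} = b \sqrt{1 + i \sqrt{2}}$ ($q{\left(b \right)} = \sqrt{1 + \frac{\sqrt{-3 + 1}}{1}} b = \sqrt{1 + 1 \sqrt{-2}} b = \sqrt{1 + 1 i \sqrt{2}} b = \sqrt{1 + i \sqrt{2}} b = b \sqrt{1 + i \sqrt{2}}$)
$\frac{1}{\sqrt{-3934 + q{\left(13 \right)}}} = \frac{1}{\sqrt{-3934 + 13 \sqrt{1 + i \sqrt{2}}}}$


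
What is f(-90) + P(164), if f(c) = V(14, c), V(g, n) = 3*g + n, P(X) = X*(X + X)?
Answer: 53744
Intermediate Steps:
P(X) = 2*X² (P(X) = X*(2*X) = 2*X²)
V(g, n) = n + 3*g
f(c) = 42 + c (f(c) = c + 3*14 = c + 42 = 42 + c)
f(-90) + P(164) = (42 - 90) + 2*164² = -48 + 2*26896 = -48 + 53792 = 53744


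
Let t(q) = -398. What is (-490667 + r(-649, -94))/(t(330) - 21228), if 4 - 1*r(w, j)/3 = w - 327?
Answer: 487727/21626 ≈ 22.553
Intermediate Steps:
r(w, j) = 993 - 3*w (r(w, j) = 12 - 3*(w - 327) = 12 - 3*(-327 + w) = 12 + (981 - 3*w) = 993 - 3*w)
(-490667 + r(-649, -94))/(t(330) - 21228) = (-490667 + (993 - 3*(-649)))/(-398 - 21228) = (-490667 + (993 + 1947))/(-21626) = (-490667 + 2940)*(-1/21626) = -487727*(-1/21626) = 487727/21626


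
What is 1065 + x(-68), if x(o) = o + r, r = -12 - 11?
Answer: 974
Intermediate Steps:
r = -23
x(o) = -23 + o (x(o) = o - 23 = -23 + o)
1065 + x(-68) = 1065 + (-23 - 68) = 1065 - 91 = 974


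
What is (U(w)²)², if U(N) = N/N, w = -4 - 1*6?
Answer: 1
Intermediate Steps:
w = -10 (w = -4 - 6 = -10)
U(N) = 1
(U(w)²)² = (1²)² = 1² = 1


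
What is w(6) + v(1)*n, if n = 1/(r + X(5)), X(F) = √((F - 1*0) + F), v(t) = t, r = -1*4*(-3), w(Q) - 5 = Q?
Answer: 743/67 - √10/134 ≈ 11.066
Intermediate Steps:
w(Q) = 5 + Q
r = 12 (r = -4*(-3) = 12)
X(F) = √2*√F (X(F) = √((F + 0) + F) = √(F + F) = √(2*F) = √2*√F)
n = 1/(12 + √10) (n = 1/(12 + √2*√5) = 1/(12 + √10) ≈ 0.065953)
w(6) + v(1)*n = (5 + 6) + 1*(6/67 - √10/134) = 11 + (6/67 - √10/134) = 743/67 - √10/134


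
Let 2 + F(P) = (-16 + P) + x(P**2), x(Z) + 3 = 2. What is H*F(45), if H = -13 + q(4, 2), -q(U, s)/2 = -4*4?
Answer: 494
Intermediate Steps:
x(Z) = -1 (x(Z) = -3 + 2 = -1)
q(U, s) = 32 (q(U, s) = -(-8)*4 = -2*(-16) = 32)
H = 19 (H = -13 + 32 = 19)
F(P) = -19 + P (F(P) = -2 + ((-16 + P) - 1) = -2 + (-17 + P) = -19 + P)
H*F(45) = 19*(-19 + 45) = 19*26 = 494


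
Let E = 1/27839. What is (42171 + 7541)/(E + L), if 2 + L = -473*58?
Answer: -1383932368/763790803 ≈ -1.8119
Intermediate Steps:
L = -27436 (L = -2 - 473*58 = -2 - 27434 = -27436)
E = 1/27839 ≈ 3.5921e-5
(42171 + 7541)/(E + L) = (42171 + 7541)/(1/27839 - 27436) = 49712/(-763790803/27839) = 49712*(-27839/763790803) = -1383932368/763790803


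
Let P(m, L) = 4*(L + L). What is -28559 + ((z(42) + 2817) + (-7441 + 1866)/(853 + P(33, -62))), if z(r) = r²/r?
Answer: -9180475/357 ≈ -25716.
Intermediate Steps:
P(m, L) = 8*L (P(m, L) = 4*(2*L) = 8*L)
z(r) = r
-28559 + ((z(42) + 2817) + (-7441 + 1866)/(853 + P(33, -62))) = -28559 + ((42 + 2817) + (-7441 + 1866)/(853 + 8*(-62))) = -28559 + (2859 - 5575/(853 - 496)) = -28559 + (2859 - 5575/357) = -28559 + 1015088/357 = -9180475/357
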